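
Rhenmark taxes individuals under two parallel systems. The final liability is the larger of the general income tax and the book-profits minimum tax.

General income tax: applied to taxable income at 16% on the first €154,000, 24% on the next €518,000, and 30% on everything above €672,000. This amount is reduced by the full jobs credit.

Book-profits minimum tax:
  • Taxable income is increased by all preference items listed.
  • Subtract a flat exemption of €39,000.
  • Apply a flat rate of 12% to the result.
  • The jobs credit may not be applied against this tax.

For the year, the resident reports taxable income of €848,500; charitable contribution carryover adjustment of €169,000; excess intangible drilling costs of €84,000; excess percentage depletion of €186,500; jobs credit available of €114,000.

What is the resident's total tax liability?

€149,880

General income tax:
  €154,000 × 16% = €24,640
  €518,000 × 24% = €124,320
  €176,500 × 30% = €52,950
  → €201,910
  Less jobs credit €114,000 → €87,910

Book-profits minimum tax:
  Adjusted income: €848,500 + €169,000 + €84,000 + €186,500 = €1,288,000
  Less exemption €39,000 → base €1,249,000
  €1,249,000 × 12% = €149,880

€149,880 > €87,910, so the book-profits minimum tax is the binding amount.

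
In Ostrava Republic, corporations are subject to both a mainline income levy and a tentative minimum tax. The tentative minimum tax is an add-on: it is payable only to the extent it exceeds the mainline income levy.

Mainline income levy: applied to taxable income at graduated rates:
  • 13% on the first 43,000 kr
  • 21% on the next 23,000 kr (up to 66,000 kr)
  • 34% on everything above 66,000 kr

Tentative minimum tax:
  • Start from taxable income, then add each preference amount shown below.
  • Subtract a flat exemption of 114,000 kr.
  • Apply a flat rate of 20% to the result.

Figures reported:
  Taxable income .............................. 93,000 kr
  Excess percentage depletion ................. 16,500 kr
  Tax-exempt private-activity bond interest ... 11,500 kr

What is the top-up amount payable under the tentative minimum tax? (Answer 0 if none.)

Tentative minimum tax:
  Adjusted income: 93,000 kr + 16,500 kr + 11,500 kr = 121,000 kr
  Less exemption 114,000 kr → base 7,000 kr
  7,000 kr × 20% = 1,400 kr

Mainline income levy:
  43,000 kr × 13% = 5,590 kr
  23,000 kr × 21% = 4,830 kr
  27,000 kr × 34% = 9,180 kr
  → 19,600 kr

1,400 kr ≤ 19,600 kr, so no add-on is due.

0 kr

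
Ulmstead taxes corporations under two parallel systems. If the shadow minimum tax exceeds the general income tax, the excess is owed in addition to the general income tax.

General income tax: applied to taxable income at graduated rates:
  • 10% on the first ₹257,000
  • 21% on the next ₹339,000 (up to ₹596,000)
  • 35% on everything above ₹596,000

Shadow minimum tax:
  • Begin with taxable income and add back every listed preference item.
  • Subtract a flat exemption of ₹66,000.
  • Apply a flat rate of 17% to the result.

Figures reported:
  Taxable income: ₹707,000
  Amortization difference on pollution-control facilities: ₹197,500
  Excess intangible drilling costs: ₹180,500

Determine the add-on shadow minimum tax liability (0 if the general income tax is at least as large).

Shadow minimum tax:
  Adjusted income: ₹707,000 + ₹197,500 + ₹180,500 = ₹1,085,000
  Less exemption ₹66,000 → base ₹1,019,000
  ₹1,019,000 × 17% = ₹173,230

General income tax:
  ₹257,000 × 10% = ₹25,700
  ₹339,000 × 21% = ₹71,190
  ₹111,000 × 35% = ₹38,850
  → ₹135,740

Excess of shadow minimum tax over general income tax: ₹173,230 − ₹135,740 = ₹37,490.

₹37,490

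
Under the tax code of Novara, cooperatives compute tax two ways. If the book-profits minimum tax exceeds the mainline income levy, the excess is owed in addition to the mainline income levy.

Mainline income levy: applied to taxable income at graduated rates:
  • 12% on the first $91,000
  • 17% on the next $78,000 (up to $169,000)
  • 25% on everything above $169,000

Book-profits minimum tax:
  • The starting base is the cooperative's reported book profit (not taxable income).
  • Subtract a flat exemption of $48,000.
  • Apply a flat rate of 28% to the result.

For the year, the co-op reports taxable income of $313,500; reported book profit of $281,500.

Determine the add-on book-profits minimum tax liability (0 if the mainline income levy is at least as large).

$5,075

Mainline income levy:
  $91,000 × 12% = $10,920
  $78,000 × 17% = $13,260
  $144,500 × 25% = $36,125
  → $60,305

Book-profits minimum tax:
  Base (reported book profit): $281,500
  Less exemption $48,000 → base $233,500
  $233,500 × 28% = $65,380

Excess of book-profits minimum tax over mainline income levy: $65,380 − $60,305 = $5,075.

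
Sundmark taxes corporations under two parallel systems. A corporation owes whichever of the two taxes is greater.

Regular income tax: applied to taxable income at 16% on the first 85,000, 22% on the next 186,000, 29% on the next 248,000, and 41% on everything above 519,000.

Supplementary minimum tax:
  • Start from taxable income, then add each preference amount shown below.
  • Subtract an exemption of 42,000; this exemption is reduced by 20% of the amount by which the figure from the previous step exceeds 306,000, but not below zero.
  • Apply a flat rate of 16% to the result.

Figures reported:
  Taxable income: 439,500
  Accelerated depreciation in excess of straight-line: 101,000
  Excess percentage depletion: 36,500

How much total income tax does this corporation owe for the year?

Regular income tax:
  85,000 × 16% = 13,600
  186,000 × 22% = 40,920
  168,500 × 29% = 48,865
  → 103,385

Supplementary minimum tax:
  Adjusted income: 439,500 + 101,000 + 36,500 = 577,000
  Exemption: 20% × (577,000 − 306,000) = 54,200 ≥ 42,000, so the exemption is fully phased out
  Base: 577,000 − 0 = 577,000
  577,000 × 16% = 92,320

103,385 > 92,320, so the regular income tax governs.

103,385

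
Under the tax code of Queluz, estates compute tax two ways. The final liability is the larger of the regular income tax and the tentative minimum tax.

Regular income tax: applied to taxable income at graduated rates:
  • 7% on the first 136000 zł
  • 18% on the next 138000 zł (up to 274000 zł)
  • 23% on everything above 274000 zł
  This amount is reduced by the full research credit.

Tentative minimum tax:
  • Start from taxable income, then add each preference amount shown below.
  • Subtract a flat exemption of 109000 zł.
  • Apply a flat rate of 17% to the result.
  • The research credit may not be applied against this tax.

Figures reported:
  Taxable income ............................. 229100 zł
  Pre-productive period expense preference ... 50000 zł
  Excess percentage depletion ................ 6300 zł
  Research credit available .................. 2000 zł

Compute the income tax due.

Regular income tax:
  136000 zł × 7% = 9520 zł
  93100 zł × 18% = 16758 zł
  → 26278 zł
  Less research credit 2000 zł → 24278 zł

Tentative minimum tax:
  Adjusted income: 229100 zł + 50000 zł + 6300 zł = 285400 zł
  Less exemption 109000 zł → base 176400 zł
  176400 zł × 17% = 29988 zł

29988 zł > 24278 zł, so the tentative minimum tax is the binding amount.

29988 zł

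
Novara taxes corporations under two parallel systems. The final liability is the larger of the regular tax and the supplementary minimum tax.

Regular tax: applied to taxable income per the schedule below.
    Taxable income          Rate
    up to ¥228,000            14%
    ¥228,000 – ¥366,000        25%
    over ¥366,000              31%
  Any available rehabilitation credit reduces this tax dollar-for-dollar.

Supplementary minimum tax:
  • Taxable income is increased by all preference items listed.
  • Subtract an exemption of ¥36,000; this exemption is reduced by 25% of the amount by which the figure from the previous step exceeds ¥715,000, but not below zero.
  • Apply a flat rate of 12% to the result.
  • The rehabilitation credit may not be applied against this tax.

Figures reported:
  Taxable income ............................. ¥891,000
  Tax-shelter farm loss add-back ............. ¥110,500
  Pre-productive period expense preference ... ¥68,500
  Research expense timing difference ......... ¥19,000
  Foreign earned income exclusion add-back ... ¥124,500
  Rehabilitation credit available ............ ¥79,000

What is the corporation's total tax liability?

Regular tax:
  ¥228,000 × 14% = ¥31,920
  ¥138,000 × 25% = ¥34,500
  ¥525,000 × 31% = ¥162,750
  → ¥229,170
  Less rehabilitation credit ¥79,000 → ¥150,170

Supplementary minimum tax:
  Adjusted income: ¥891,000 + ¥110,500 + ¥68,500 + ¥19,000 + ¥124,500 = ¥1,213,500
  Exemption: 25% × (¥1,213,500 − ¥715,000) = ¥124,625 ≥ ¥36,000, so the exemption is fully phased out
  Base: ¥1,213,500 − ¥0 = ¥1,213,500
  ¥1,213,500 × 12% = ¥145,620

¥150,170 > ¥145,620, so the regular tax governs.

¥150,170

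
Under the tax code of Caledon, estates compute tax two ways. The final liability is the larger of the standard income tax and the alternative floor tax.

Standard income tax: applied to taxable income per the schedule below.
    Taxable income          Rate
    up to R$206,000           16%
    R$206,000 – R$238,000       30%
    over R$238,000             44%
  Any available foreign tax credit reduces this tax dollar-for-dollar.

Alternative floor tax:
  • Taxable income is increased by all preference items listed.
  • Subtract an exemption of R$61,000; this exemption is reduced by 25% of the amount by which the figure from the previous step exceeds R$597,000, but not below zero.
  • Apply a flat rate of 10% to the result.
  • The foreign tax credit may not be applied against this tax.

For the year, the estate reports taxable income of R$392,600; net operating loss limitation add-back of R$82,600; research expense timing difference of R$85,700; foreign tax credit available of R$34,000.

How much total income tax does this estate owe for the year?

R$76,584

Alternative floor tax:
  Adjusted income: R$392,600 + R$82,600 + R$85,700 = R$560,900
  Exemption: R$560,900 ≤ R$597,000, so full R$61,000 applies
  Base: R$560,900 − R$61,000 = R$499,900
  R$499,900 × 10% = R$49,990

Standard income tax:
  R$206,000 × 16% = R$32,960
  R$32,000 × 30% = R$9,600
  R$154,600 × 44% = R$68,024
  → R$110,584
  Less foreign tax credit R$34,000 → R$76,584

R$76,584 > R$49,990, so the standard income tax governs.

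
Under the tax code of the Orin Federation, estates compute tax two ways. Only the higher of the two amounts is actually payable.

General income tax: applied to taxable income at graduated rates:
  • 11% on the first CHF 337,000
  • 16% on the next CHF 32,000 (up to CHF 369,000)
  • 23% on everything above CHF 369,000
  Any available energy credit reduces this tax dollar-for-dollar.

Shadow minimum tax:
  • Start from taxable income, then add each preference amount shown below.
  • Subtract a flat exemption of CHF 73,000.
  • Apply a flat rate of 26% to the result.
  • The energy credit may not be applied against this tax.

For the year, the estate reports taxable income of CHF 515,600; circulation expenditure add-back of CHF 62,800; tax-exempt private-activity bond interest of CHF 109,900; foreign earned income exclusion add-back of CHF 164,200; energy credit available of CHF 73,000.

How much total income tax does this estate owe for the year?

CHF 202,670

General income tax:
  CHF 337,000 × 11% = CHF 37,070
  CHF 32,000 × 16% = CHF 5,120
  CHF 146,600 × 23% = CHF 33,718
  → CHF 75,908
  Less energy credit CHF 73,000 → CHF 2,908

Shadow minimum tax:
  Adjusted income: CHF 515,600 + CHF 62,800 + CHF 109,900 + CHF 164,200 = CHF 852,500
  Less exemption CHF 73,000 → base CHF 779,500
  CHF 779,500 × 26% = CHF 202,670

CHF 202,670 > CHF 2,908, so the shadow minimum tax is the binding amount.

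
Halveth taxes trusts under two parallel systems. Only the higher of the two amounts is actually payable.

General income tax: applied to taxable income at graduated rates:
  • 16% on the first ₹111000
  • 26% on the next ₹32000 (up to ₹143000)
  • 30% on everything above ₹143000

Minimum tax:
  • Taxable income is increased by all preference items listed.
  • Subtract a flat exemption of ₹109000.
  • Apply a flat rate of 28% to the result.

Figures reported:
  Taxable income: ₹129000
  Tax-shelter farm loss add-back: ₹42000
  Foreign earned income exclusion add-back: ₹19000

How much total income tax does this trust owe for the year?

₹22680

General income tax:
  ₹111000 × 16% = ₹17760
  ₹18000 × 26% = ₹4680
  → ₹22440

Minimum tax:
  Adjusted income: ₹129000 + ₹42000 + ₹19000 = ₹190000
  Less exemption ₹109000 → base ₹81000
  ₹81000 × 28% = ₹22680

₹22680 > ₹22440, so the minimum tax is the binding amount.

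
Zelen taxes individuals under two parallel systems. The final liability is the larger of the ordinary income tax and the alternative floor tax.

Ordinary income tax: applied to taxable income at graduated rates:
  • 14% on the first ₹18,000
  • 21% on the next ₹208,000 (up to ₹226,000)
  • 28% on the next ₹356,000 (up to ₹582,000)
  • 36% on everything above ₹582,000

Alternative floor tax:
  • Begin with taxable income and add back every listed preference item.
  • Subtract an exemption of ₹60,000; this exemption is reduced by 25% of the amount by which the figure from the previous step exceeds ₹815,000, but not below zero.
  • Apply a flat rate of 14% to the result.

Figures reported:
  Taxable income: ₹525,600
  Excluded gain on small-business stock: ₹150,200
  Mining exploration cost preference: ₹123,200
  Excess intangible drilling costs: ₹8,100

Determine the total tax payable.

₹130,088

Ordinary income tax:
  ₹18,000 × 14% = ₹2,520
  ₹208,000 × 21% = ₹43,680
  ₹299,600 × 28% = ₹83,888
  → ₹130,088

Alternative floor tax:
  Adjusted income: ₹525,600 + ₹150,200 + ₹123,200 + ₹8,100 = ₹807,100
  Exemption: ₹807,100 ≤ ₹815,000, so full ₹60,000 applies
  Base: ₹807,100 − ₹60,000 = ₹747,100
  ₹747,100 × 14% = ₹104,594

₹130,088 > ₹104,594, so the ordinary income tax governs.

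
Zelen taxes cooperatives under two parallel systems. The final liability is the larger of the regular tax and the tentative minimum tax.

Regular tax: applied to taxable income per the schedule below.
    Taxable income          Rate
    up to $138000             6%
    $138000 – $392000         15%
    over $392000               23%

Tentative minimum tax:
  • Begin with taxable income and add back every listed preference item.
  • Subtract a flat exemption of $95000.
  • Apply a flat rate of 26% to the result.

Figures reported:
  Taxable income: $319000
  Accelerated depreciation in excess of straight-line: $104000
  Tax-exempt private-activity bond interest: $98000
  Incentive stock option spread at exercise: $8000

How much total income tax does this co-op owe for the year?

$112840

Regular tax:
  $138000 × 6% = $8280
  $181000 × 15% = $27150
  → $35430

Tentative minimum tax:
  Adjusted income: $319000 + $104000 + $98000 + $8000 = $529000
  Less exemption $95000 → base $434000
  $434000 × 26% = $112840

$112840 > $35430, so the tentative minimum tax is the binding amount.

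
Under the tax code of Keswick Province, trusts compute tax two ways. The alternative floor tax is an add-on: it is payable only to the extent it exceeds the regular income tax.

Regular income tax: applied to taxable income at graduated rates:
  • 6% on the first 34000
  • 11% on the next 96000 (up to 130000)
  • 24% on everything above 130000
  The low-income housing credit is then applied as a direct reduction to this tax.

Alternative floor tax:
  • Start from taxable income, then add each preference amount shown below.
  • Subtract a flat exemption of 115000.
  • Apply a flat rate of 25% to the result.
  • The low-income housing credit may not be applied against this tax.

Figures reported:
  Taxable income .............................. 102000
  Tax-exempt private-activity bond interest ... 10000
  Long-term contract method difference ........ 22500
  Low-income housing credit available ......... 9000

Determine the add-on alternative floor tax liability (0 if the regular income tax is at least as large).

4355

Alternative floor tax:
  Adjusted income: 102000 + 10000 + 22500 = 134500
  Less exemption 115000 → base 19500
  19500 × 25% = 4875

Regular income tax:
  34000 × 6% = 2040
  68000 × 11% = 7480
  → 9520
  Less low-income housing credit 9000 → 520

Excess of alternative floor tax over regular income tax: 4875 − 520 = 4355.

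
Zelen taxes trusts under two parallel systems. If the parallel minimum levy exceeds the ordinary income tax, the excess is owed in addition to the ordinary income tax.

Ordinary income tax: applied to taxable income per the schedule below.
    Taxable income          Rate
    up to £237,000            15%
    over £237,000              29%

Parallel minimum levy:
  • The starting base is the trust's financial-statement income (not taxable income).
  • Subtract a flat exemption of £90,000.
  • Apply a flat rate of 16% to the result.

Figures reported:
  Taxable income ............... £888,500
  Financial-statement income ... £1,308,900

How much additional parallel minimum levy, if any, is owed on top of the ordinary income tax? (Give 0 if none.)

Ordinary income tax:
  £237,000 × 15% = £35,550
  £651,500 × 29% = £188,935
  → £224,485

Parallel minimum levy:
  Base (financial-statement income): £1,308,900
  Less exemption £90,000 → base £1,218,900
  £1,218,900 × 16% = £195,024

£195,024 ≤ £224,485, so no add-on is due.

£0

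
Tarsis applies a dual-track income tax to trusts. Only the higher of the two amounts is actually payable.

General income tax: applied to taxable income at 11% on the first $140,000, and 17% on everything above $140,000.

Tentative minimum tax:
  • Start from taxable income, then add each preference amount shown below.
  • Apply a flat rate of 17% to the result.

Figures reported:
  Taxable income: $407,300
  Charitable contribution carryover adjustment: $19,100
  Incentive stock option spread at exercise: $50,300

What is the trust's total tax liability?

Tentative minimum tax:
  Adjusted income: $407,300 + $19,100 + $50,300 = $476,700
  $476,700 × 17% = $81,039

General income tax:
  $140,000 × 11% = $15,400
  $267,300 × 17% = $45,441
  → $60,841

$81,039 > $60,841, so the tentative minimum tax is the binding amount.

$81,039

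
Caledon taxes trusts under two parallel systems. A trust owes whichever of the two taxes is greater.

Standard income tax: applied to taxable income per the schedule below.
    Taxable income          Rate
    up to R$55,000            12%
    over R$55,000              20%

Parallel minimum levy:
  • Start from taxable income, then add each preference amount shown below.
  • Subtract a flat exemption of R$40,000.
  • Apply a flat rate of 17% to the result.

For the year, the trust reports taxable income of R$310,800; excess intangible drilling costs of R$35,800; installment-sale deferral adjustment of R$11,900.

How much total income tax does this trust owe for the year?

Standard income tax:
  R$55,000 × 12% = R$6,600
  R$255,800 × 20% = R$51,160
  → R$57,760

Parallel minimum levy:
  Adjusted income: R$310,800 + R$35,800 + R$11,900 = R$358,500
  Less exemption R$40,000 → base R$318,500
  R$318,500 × 17% = R$54,145

R$57,760 > R$54,145, so the standard income tax governs.

R$57,760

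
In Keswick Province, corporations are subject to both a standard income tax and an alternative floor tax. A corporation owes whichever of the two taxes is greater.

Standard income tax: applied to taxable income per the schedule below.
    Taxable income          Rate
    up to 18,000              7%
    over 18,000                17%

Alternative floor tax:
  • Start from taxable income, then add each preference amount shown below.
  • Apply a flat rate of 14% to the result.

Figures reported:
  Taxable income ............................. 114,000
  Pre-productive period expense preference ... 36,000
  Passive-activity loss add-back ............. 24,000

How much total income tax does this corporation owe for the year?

Alternative floor tax:
  Adjusted income: 114,000 + 36,000 + 24,000 = 174,000
  174,000 × 14% = 24,360

Standard income tax:
  18,000 × 7% = 1,260
  96,000 × 17% = 16,320
  → 17,580

24,360 > 17,580, so the alternative floor tax is the binding amount.

24,360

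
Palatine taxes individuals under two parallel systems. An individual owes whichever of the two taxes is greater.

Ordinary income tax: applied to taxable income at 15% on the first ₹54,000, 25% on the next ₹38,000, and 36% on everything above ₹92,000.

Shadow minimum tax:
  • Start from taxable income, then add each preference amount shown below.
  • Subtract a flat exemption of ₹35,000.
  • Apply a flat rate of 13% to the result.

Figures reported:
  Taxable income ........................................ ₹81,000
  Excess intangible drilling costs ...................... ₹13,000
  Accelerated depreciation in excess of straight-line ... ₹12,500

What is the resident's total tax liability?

Ordinary income tax:
  ₹54,000 × 15% = ₹8,100
  ₹27,000 × 25% = ₹6,750
  → ₹14,850

Shadow minimum tax:
  Adjusted income: ₹81,000 + ₹13,000 + ₹12,500 = ₹106,500
  Less exemption ₹35,000 → base ₹71,500
  ₹71,500 × 13% = ₹9,295

₹14,850 > ₹9,295, so the ordinary income tax governs.

₹14,850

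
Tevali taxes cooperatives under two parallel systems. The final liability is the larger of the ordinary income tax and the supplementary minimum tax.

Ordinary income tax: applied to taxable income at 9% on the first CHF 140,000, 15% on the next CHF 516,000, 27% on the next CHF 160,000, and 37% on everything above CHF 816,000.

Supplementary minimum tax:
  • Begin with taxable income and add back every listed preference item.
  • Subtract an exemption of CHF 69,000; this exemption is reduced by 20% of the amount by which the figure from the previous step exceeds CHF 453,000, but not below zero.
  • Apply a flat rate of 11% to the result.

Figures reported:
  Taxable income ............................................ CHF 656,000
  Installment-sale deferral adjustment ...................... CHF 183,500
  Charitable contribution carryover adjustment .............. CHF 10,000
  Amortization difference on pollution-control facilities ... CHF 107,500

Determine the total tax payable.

CHF 105,270

Ordinary income tax:
  CHF 140,000 × 9% = CHF 12,600
  CHF 516,000 × 15% = CHF 77,400
  → CHF 90,000

Supplementary minimum tax:
  Adjusted income: CHF 656,000 + CHF 183,500 + CHF 10,000 + CHF 107,500 = CHF 957,000
  Exemption: 20% × (CHF 957,000 − CHF 453,000) = CHF 100,800 ≥ CHF 69,000, so the exemption is fully phased out
  Base: CHF 957,000 − CHF 0 = CHF 957,000
  CHF 957,000 × 11% = CHF 105,270

CHF 105,270 > CHF 90,000, so the supplementary minimum tax is the binding amount.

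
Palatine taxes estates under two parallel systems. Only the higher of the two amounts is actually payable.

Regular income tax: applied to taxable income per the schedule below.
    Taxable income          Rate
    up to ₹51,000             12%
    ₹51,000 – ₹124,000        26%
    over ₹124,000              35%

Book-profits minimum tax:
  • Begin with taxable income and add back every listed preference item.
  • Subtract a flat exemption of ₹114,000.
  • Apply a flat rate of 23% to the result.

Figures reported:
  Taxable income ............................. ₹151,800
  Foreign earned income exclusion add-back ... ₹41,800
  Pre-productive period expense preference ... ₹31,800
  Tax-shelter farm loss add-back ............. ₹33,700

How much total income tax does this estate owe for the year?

Regular income tax:
  ₹51,000 × 12% = ₹6,120
  ₹73,000 × 26% = ₹18,980
  ₹27,800 × 35% = ₹9,730
  → ₹34,830

Book-profits minimum tax:
  Adjusted income: ₹151,800 + ₹41,800 + ₹31,800 + ₹33,700 = ₹259,100
  Less exemption ₹114,000 → base ₹145,100
  ₹145,100 × 23% = ₹33,373

₹34,830 > ₹33,373, so the regular income tax governs.

₹34,830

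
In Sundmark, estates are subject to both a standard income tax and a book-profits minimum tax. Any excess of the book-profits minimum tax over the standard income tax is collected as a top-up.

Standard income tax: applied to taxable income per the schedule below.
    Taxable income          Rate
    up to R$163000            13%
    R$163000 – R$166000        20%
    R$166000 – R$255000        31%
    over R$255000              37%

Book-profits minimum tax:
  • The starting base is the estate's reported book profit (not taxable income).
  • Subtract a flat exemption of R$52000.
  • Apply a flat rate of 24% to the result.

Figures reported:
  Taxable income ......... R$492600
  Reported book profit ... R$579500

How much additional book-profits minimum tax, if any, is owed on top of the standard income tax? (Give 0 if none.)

R$0

Standard income tax:
  R$163000 × 13% = R$21190
  R$3000 × 20% = R$600
  R$89000 × 31% = R$27590
  R$237600 × 37% = R$87912
  → R$137292

Book-profits minimum tax:
  Base (reported book profit): R$579500
  Less exemption R$52000 → base R$527500
  R$527500 × 24% = R$126600

R$126600 ≤ R$137292, so no add-on is due.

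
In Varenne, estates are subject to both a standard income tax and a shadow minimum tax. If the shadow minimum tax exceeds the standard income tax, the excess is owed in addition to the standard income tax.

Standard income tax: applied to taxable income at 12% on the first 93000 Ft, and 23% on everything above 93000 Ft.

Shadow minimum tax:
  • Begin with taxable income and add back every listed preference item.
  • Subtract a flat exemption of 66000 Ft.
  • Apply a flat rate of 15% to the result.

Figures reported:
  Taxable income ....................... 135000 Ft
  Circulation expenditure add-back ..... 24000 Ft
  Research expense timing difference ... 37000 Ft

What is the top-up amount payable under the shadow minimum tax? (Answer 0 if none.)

0 Ft

Shadow minimum tax:
  Adjusted income: 135000 Ft + 24000 Ft + 37000 Ft = 196000 Ft
  Less exemption 66000 Ft → base 130000 Ft
  130000 Ft × 15% = 19500 Ft

Standard income tax:
  93000 Ft × 12% = 11160 Ft
  42000 Ft × 23% = 9660 Ft
  → 20820 Ft

19500 Ft ≤ 20820 Ft, so no add-on is due.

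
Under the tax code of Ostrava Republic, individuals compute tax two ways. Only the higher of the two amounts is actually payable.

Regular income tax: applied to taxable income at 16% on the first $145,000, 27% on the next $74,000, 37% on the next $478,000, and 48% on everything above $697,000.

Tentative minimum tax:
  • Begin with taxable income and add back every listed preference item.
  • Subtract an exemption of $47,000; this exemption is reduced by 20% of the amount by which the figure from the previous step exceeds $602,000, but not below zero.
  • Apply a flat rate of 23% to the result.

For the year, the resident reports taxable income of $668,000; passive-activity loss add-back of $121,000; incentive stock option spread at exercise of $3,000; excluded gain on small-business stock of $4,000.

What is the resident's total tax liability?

$209,310

Tentative minimum tax:
  Adjusted income: $668,000 + $121,000 + $3,000 + $4,000 = $796,000
  Exemption: $47,000 − 20% × ($796,000 − $602,000) = $47,000 − $38,800 = $8,200
  Base: $796,000 − $8,200 = $787,800
  $787,800 × 23% = $181,194

Regular income tax:
  $145,000 × 16% = $23,200
  $74,000 × 27% = $19,980
  $449,000 × 37% = $166,130
  → $209,310

$209,310 > $181,194, so the regular income tax governs.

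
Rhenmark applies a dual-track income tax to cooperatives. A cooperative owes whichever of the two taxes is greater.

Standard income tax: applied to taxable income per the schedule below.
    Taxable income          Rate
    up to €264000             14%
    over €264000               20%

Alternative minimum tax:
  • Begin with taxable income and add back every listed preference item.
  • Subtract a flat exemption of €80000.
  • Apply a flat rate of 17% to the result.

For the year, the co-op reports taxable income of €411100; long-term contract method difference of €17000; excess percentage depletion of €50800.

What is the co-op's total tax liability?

€67813

Alternative minimum tax:
  Adjusted income: €411100 + €17000 + €50800 = €478900
  Less exemption €80000 → base €398900
  €398900 × 17% = €67813

Standard income tax:
  €264000 × 14% = €36960
  €147100 × 20% = €29420
  → €66380

€67813 > €66380, so the alternative minimum tax is the binding amount.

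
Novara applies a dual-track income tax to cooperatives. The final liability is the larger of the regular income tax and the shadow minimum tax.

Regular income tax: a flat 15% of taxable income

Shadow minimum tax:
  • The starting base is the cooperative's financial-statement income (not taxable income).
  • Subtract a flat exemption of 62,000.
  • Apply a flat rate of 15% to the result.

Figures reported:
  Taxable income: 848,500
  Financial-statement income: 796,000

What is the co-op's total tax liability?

127,275

Regular income tax:
  848,500 × 15% = 127,275

Shadow minimum tax:
  Base (financial-statement income): 796,000
  Less exemption 62,000 → base 734,000
  734,000 × 15% = 110,100

127,275 > 110,100, so the regular income tax governs.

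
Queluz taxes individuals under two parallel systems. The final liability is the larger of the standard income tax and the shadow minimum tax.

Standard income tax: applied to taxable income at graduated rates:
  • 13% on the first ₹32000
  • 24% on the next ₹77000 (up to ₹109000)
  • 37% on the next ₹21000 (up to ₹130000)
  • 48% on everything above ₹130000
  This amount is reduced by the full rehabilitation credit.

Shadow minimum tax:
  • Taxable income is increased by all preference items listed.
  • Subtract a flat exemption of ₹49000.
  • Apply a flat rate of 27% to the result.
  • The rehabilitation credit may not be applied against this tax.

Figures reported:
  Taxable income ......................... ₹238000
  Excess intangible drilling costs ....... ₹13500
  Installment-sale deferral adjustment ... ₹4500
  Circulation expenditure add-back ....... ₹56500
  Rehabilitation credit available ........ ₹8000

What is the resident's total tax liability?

₹74250

Standard income tax:
  ₹32000 × 13% = ₹4160
  ₹77000 × 24% = ₹18480
  ₹21000 × 37% = ₹7770
  ₹108000 × 48% = ₹51840
  → ₹82250
  Less rehabilitation credit ₹8000 → ₹74250

Shadow minimum tax:
  Adjusted income: ₹238000 + ₹13500 + ₹4500 + ₹56500 = ₹312500
  Less exemption ₹49000 → base ₹263500
  ₹263500 × 27% = ₹71145

₹74250 > ₹71145, so the standard income tax governs.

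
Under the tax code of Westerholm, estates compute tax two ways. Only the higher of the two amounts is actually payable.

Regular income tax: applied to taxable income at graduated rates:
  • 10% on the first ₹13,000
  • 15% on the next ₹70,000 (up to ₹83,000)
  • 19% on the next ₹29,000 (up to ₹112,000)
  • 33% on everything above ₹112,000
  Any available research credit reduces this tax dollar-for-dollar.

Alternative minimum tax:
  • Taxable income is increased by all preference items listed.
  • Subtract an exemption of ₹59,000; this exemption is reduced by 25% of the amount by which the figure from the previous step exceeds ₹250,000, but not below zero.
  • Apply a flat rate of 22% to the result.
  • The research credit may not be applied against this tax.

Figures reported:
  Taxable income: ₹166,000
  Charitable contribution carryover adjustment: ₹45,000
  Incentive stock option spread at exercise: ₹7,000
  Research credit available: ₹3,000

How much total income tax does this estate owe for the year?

₹34,980

Alternative minimum tax:
  Adjusted income: ₹166,000 + ₹45,000 + ₹7,000 = ₹218,000
  Exemption: ₹218,000 ≤ ₹250,000, so full ₹59,000 applies
  Base: ₹218,000 − ₹59,000 = ₹159,000
  ₹159,000 × 22% = ₹34,980

Regular income tax:
  ₹13,000 × 10% = ₹1,300
  ₹70,000 × 15% = ₹10,500
  ₹29,000 × 19% = ₹5,510
  ₹54,000 × 33% = ₹17,820
  → ₹35,130
  Less research credit ₹3,000 → ₹32,130

₹34,980 > ₹32,130, so the alternative minimum tax is the binding amount.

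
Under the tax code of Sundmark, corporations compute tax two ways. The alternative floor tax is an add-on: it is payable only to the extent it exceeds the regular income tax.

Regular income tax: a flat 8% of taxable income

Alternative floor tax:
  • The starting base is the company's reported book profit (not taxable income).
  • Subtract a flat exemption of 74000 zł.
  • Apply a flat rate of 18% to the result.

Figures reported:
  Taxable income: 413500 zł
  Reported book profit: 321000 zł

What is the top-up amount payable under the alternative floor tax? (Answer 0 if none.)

11380 zł

Regular income tax:
  413500 zł × 8% = 33080 zł

Alternative floor tax:
  Base (reported book profit): 321000 zł
  Less exemption 74000 zł → base 247000 zł
  247000 zł × 18% = 44460 zł

Excess of alternative floor tax over regular income tax: 44460 zł − 33080 zł = 11380 zł.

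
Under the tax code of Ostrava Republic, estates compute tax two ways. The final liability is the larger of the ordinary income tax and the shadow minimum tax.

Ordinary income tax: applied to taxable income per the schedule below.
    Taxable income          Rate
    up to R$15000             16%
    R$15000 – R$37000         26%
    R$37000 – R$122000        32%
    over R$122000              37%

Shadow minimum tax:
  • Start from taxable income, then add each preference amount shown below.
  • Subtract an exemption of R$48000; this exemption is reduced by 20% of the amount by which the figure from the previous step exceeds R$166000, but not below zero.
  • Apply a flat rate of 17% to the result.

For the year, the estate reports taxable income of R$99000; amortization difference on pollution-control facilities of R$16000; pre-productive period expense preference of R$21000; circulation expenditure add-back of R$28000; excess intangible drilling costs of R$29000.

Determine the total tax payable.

R$27960

Shadow minimum tax:
  Adjusted income: R$99000 + R$16000 + R$21000 + R$28000 + R$29000 = R$193000
  Exemption: R$48000 − 20% × (R$193000 − R$166000) = R$48000 − R$5400 = R$42600
  Base: R$193000 − R$42600 = R$150400
  R$150400 × 17% = R$25568

Ordinary income tax:
  R$15000 × 16% = R$2400
  R$22000 × 26% = R$5720
  R$62000 × 32% = R$19840
  → R$27960

R$27960 > R$25568, so the ordinary income tax governs.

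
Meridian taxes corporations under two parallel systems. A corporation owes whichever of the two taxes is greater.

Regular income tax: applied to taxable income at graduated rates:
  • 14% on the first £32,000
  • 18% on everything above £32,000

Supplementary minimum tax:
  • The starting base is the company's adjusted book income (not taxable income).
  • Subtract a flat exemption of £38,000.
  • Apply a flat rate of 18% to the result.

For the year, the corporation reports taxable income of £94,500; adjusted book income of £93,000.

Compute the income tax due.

£15,730

Regular income tax:
  £32,000 × 14% = £4,480
  £62,500 × 18% = £11,250
  → £15,730

Supplementary minimum tax:
  Base (adjusted book income): £93,000
  Less exemption £38,000 → base £55,000
  £55,000 × 18% = £9,900

£15,730 > £9,900, so the regular income tax governs.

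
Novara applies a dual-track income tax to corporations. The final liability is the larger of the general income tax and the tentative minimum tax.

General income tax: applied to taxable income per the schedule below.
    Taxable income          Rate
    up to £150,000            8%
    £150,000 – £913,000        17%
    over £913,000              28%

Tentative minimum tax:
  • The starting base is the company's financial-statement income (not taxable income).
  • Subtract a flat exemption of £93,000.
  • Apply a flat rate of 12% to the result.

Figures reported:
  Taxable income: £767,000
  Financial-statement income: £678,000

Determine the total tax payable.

£116,890

General income tax:
  £150,000 × 8% = £12,000
  £617,000 × 17% = £104,890
  → £116,890

Tentative minimum tax:
  Base (financial-statement income): £678,000
  Less exemption £93,000 → base £585,000
  £585,000 × 12% = £70,200

£116,890 > £70,200, so the general income tax governs.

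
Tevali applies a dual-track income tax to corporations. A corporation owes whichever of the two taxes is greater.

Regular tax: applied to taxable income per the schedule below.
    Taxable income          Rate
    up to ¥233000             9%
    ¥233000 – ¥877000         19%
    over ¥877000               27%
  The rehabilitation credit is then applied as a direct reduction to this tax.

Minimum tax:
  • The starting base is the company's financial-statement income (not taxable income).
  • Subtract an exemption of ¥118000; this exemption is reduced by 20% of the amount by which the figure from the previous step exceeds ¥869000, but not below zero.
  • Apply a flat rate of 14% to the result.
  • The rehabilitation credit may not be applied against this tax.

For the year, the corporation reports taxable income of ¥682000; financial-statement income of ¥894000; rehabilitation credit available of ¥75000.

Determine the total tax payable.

Minimum tax:
  Base (financial-statement income): ¥894000
  Exemption: ¥118000 − 20% × (¥894000 − ¥869000) = ¥118000 − ¥5000 = ¥113000
  Base: ¥894000 − ¥113000 = ¥781000
  ¥781000 × 14% = ¥109340

Regular tax:
  ¥233000 × 9% = ¥20970
  ¥449000 × 19% = ¥85310
  → ¥106280
  Less rehabilitation credit ¥75000 → ¥31280

¥109340 > ¥31280, so the minimum tax is the binding amount.

¥109340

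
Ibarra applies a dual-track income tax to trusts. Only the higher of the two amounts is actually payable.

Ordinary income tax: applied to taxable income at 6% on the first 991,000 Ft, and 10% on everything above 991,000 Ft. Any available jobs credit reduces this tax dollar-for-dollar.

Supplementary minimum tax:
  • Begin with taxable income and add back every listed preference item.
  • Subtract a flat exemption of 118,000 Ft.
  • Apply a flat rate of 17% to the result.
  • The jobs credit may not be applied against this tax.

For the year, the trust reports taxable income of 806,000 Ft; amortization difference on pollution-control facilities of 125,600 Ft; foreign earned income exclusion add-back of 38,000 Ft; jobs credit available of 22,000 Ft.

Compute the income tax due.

144,772 Ft

Supplementary minimum tax:
  Adjusted income: 806,000 Ft + 125,600 Ft + 38,000 Ft = 969,600 Ft
  Less exemption 118,000 Ft → base 851,600 Ft
  851,600 Ft × 17% = 144,772 Ft

Ordinary income tax:
  806,000 Ft × 6% = 48,360 Ft
  Less jobs credit 22,000 Ft → 26,360 Ft

144,772 Ft > 26,360 Ft, so the supplementary minimum tax is the binding amount.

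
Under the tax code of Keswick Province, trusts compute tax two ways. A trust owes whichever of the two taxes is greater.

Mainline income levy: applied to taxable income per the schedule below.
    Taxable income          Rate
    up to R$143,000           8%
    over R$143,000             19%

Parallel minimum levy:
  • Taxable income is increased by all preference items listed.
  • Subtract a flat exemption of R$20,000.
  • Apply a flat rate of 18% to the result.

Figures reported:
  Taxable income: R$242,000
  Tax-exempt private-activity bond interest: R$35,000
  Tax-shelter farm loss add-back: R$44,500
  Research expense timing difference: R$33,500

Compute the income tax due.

Parallel minimum levy:
  Adjusted income: R$242,000 + R$35,000 + R$44,500 + R$33,500 = R$355,000
  Less exemption R$20,000 → base R$335,000
  R$335,000 × 18% = R$60,300

Mainline income levy:
  R$143,000 × 8% = R$11,440
  R$99,000 × 19% = R$18,810
  → R$30,250

R$60,300 > R$30,250, so the parallel minimum levy is the binding amount.

R$60,300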